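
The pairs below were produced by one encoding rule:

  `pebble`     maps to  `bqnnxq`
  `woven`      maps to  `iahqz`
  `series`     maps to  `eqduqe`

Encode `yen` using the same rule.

kqz

Compare letters: p→b is +12, e→q is +12, b→n is +12 — a constant shift. It's a constant shift of +12 (ROT12).
For yen: y+12=k, e+12=q, n+12=z.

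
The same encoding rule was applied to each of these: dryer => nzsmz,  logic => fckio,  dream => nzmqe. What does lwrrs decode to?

fuzzy

This is an affine cipher: with a=0,…,z=25, each position x becomes (25x+16) mod 26.
Undoing it on lwrrs: l(11)→25·(11−16)≡5=f; w(22)→25·(22−16)≡20=u; r(17)→25·(17−16)≡25=z; r(17)→25·(17−16)≡25=z; s(18)→25·(18−16)≡24=y (all mod 26).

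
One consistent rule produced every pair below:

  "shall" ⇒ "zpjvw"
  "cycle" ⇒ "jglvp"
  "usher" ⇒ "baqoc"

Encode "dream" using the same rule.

Each letter shifts forward by (position + 7), i.e. 7, 8, 9, … — the shift grows by one for each successive letter.
For dream: d+7=k, r+8=z, e+9=n, a+10=k, m+11=x.

kznkx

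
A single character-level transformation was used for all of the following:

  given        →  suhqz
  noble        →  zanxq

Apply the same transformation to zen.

lqz

This is a Caesar cipher with shift 12.
On zen: z+12=l, e+12=q, n+12=z.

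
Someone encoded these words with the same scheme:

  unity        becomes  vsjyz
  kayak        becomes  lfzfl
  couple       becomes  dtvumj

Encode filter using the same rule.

gnmyfw

Shifts by position in unity: pos 0: u→v (+1), pos 1: n→s (+5), pos 2: i→j (+1), pos 3: t→y (+5) — repeating every 2. A repeating key of period 2 is used — shifts +1, +5 over and over.
For filter: f+1=g, i+5=n, l+1=m, t+5=y, e+1=f, r+5=w.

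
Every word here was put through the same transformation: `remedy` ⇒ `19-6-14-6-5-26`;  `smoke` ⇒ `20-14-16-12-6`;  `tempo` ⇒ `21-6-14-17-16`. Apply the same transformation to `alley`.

r is letter #18 and maps to 19: an offset of 1. Letters become their 1-based position plus 1 (so a→2, b→3, …).
On alley: a=1→2, l=12→13, l=12→13, e=5→6, y=25→26.

2-13-13-6-26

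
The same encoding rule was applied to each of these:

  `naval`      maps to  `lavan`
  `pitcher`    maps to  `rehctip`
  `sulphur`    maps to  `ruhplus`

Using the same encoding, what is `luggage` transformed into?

The output letters match the input read backwards: naval reversed is lavan. It's just the letters in reverse order.
Applying it to luggage: reverse → egaggul.

egaggul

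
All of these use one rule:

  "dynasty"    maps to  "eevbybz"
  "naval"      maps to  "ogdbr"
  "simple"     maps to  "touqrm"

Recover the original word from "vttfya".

Shifts by position in dynasty: pos 0: d→e (+1), pos 1: y→e (+6), pos 2: n→v (+8), pos 3: a→b (+1), pos 4: s→y (+6), pos 5: t→b (+8) — repeating every 3. The shifts repeat in a cycle of length 3: positions 0,1,… shift by +1, +6, +8, then the pattern repeats.
Undoing it on vttfya: v−1=u, t−6=n, t−8=l, f−1=e, y−6=s, a−8=s.

unless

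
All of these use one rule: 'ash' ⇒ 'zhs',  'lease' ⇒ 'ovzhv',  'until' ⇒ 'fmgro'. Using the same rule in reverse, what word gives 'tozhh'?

Each pair mirrors across the alphabet (a↔z, s↔h, h↔s): positions sum to 25. Letters are reflected about the middle of the alphabet (position → 25−position): Atbash.
Undoing it on tozhh: t↔g, o↔l, z↔a, h↔s, h↔s.

glass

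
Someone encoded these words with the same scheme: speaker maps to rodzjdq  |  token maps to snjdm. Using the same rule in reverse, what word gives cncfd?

dodge

Every letter moves 25 places later in the alphabet, wrapping around z→a.
Decoding cncfd: c−25=d, n−25=o, c−25=d, f−25=g, d−25=e.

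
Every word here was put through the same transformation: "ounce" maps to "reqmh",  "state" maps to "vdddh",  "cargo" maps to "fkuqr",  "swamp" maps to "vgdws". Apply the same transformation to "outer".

Shifts by position in ounce: pos 0: o→r (+3), pos 1: u→e (+10), pos 2: n→q (+3), pos 3: c→m (+10) — repeating every 2. It's a Vigenère-style cipher with numeric key [3,10]: position i shifts by key[i mod 2].
For outer: o+3=r, u+10=e, t+3=w, e+10=o, r+3=u.

rewou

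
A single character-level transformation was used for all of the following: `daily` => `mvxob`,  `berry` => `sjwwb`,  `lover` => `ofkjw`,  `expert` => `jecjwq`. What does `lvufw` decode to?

Each letter's alphabet position (a=0..z=25) is mapped through 23·x+21 mod 26 — an affine cipher.
Reversing it on lvufw: l(11)→17·(11−21)≡12=m; v(21)→17·(21−21)≡0=a; u(20)→17·(20−21)≡9=j; f(5)→17·(5−21)≡14=o; w(22)→17·(22−21)≡17=r (all mod 26).

major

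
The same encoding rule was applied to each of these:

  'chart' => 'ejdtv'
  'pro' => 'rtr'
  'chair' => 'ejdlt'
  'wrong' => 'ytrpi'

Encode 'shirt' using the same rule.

ujltv

The shift depends on letter class: consonant c→e is +2, but vowel a→d is +3. Vowels shift forward by 3 and consonants shift forward by 2.
Applying it to shirt: s(cons)+2=u, h(cons)+2=j, i(vowel)+3=l, r(cons)+2=t, t(cons)+2=v.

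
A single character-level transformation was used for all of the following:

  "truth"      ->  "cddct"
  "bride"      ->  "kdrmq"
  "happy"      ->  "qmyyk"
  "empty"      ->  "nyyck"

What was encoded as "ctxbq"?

those

A repeating key of period 3 is used — shifts +9, +12, +9 over and over.
Decoding ctxbq: c−9=t, t−12=h, x−9=o, b−9=s, q−12=e.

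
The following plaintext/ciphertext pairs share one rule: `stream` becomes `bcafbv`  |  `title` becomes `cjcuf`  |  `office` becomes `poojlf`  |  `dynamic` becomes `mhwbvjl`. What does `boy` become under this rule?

Two shifts are in play — +1 for a/e/i/o/u, +9 for every other letter.
For boy: b(cons)+9=k, o(vowel)+1=p, y(cons)+9=h.

kph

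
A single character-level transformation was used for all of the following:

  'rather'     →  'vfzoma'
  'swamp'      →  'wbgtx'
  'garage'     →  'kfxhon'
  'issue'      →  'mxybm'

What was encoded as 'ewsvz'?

Each letter shifts forward by (position + 4), i.e. 4, 5, 6, … — the shift grows by one for each successive letter.
Decoding ewsvz: e−4=a, w−5=r, s−6=m, v−7=o, z−8=r.

armor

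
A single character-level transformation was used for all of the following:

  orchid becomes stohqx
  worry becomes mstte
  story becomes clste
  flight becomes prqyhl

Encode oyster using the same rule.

Treating letters as 0–25, the rule is x ↦ 9x + 22 (mod 26).
Applying it to oyster: o(14)→9·14+22≡18=s; y(24)→9·24+22≡4=e; s(18)→9·18+22≡2=c; t(19)→9·19+22≡11=l; e(4)→9·4+22≡6=g; r(17)→9·17+22≡19=t (all mod 26).

seclgt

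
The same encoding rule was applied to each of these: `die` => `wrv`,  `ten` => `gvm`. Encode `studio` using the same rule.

Each pair mirrors across the alphabet (d↔w, i↔r, e↔v): positions sum to 25. Each letter is replaced by its mirror in the alphabet: a↔z, b↔y, c↔x, and so on (the Atbash cipher).
Applying it to studio: s↔h, t↔g, u↔f, d↔w, i↔r, o↔l.

hgfwrl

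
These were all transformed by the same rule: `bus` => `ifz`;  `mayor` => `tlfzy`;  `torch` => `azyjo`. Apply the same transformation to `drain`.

kyltu

The shift depends on letter class: consonant b→i is +7, but vowel u→f is +11. Vowels shift forward by 11 and consonants shift forward by 7.
Applying it to drain: d(cons)+7=k, r(cons)+7=y, a(vowel)+11=l, i(vowel)+11=t, n(cons)+7=u.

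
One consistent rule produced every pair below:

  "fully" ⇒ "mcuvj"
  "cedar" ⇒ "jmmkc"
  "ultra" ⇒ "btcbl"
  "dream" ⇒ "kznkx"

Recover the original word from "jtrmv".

click

In fully: f→m is +7, u→c is +8, l→u is +9, l→v is +10 — the shift increases by 1 each position. Letter i (0-indexed) is shifted by i+7, so successive shifts are 7, 8, 9, ….
Reversing it on jtrmv: j−7=c, t−8=l, r−9=i, m−10=c, v−11=k.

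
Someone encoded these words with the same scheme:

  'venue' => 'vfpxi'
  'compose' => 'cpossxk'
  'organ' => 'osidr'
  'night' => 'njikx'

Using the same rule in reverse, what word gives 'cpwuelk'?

In venue: v→v is +0, e→f is +1, n→p is +2, u→x is +3 — the shift increases by 1 each position. The shift increases by 1 at each position, starting from +0: 0, 1, 2, ….
Reversing it on cpwuelk: c−0=c, p−1=o, w−2=u, u−3=r, e−4=a, l−5=g, k−6=e.

courage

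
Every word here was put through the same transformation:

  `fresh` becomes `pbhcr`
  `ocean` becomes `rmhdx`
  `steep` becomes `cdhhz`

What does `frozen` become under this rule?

Vowels shift forward by 3 and consonants shift forward by 10.
For frozen: f(cons)+10=p, r(cons)+10=b, o(vowel)+3=r, z(cons)+10=j, e(vowel)+3=h, n(cons)+10=x.

pbrjhx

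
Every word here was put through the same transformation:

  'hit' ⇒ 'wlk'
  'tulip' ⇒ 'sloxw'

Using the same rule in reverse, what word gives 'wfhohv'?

The output letters match the input read backwards, each shifted +3: hit reversed is tih. Read the word backwards and shift each letter +3.
Decoding wfhohv: shift back: w−3=t, f−3=c, h−3=e, o−3=l, h−3=e, v−3=s → tceles; then reverse → select.

select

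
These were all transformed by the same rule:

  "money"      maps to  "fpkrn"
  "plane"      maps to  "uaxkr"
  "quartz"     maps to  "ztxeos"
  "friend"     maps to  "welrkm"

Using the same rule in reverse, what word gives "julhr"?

m(12)→f(5) and o(14)→p(15) fit y≡5x+23 (mod 26); the inverse of 5 mod 26 is 21. This is an affine cipher: with a=0,…,z=25, each position x becomes (5x+23) mod 26.
Reversing it on julhr: j(9)→21·(9−23)≡18=s; u(20)→21·(20−23)≡15=p; l(11)→21·(11−23)≡8=i; h(7)→21·(7−23)≡2=c; r(17)→21·(17−23)≡4=e (all mod 26).

spice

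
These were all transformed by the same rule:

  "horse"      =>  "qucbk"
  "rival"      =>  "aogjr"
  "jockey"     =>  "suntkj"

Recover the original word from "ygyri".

panic

Shifts by position in horse: pos 0: h→q (+9), pos 1: o→u (+6), pos 2: r→c (+11), pos 3: s→b (+9), pos 4: e→k (+6) — repeating every 3. A repeating key of period 3 is used — shifts +9, +6, +11 over and over.
Reversing it on ygyri: y−9=p, g−6=a, y−11=n, r−9=i, i−6=c.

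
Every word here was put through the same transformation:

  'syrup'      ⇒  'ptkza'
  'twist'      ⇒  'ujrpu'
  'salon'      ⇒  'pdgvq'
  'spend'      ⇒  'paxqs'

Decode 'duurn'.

This is an affine cipher: with a=0,…,z=25, each position x becomes (5x+3) mod 26.
Reversing it on duurn: d(3)→21·(3−3)≡0=a; u(20)→21·(20−3)≡19=t; u(20)→21·(20−3)≡19=t; r(17)→21·(17−3)≡8=i; n(13)→21·(13−3)≡2=c (all mod 26).

attic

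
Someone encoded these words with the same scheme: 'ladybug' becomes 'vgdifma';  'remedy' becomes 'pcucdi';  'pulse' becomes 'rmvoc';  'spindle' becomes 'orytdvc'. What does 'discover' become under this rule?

l(11)→v(21) and a(0)→g(6) fit y≡25x+6 (mod 26); the inverse of 25 mod 26 is 25. This is an affine cipher: with a=0,…,z=25, each position x becomes (25x+6) mod 26.
On discover: d(3)→25·3+6≡3=d; i(8)→25·8+6≡24=y; s(18)→25·18+6≡14=o; c(2)→25·2+6≡4=e; o(14)→25·14+6≡18=s; v(21)→25·21+6≡11=l; e(4)→25·4+6≡2=c; r(17)→25·17+6≡15=p (all mod 26).

dyoeslcp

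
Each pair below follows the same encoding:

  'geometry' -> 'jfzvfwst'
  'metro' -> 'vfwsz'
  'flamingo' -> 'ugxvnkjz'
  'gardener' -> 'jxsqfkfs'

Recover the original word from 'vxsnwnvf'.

maritime

Each letter's alphabet position (a=0..z=25) is mapped through 15·x+23 mod 26 — an affine cipher.
Undoing it on vxsnwnvf: v(21)→7·(21−23)≡12=m; x(23)→7·(23−23)≡0=a; s(18)→7·(18−23)≡17=r; n(13)→7·(13−23)≡8=i; w(22)→7·(22−23)≡19=t; n(13)→7·(13−23)≡8=i; v(21)→7·(21−23)≡12=m; f(5)→7·(5−23)≡4=e (all mod 26).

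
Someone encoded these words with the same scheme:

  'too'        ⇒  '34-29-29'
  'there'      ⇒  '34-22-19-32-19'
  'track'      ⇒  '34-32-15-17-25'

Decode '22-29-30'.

hop

t is letter #20 and maps to 34: an offset of 14. The number is (letter's place in the alphabet, a=1) + 14.
Reversing it on 22-29-30: 22→(22−14)÷1=8=h, 29→(29−14)÷1=15=o, 30→(30−14)÷1=16=p.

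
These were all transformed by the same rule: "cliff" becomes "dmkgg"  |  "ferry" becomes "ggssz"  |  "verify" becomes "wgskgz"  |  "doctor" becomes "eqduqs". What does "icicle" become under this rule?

The shift depends on letter class: consonant c→d is +1, but vowel i→k is +2. Vowels shift forward by 2 and consonants shift forward by 1.
On icicle: i(vowel)+2=k, c(cons)+1=d, i(vowel)+2=k, c(cons)+1=d, l(cons)+1=m, e(vowel)+2=g.

kdkdmg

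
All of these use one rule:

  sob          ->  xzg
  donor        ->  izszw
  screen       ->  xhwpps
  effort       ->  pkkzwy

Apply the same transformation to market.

rlwppy

The shift depends on letter class: consonant s→x is +5, but vowel o→z is +11. Two shifts are in play — +11 for a/e/i/o/u, +5 for every other letter.
For market: m(cons)+5=r, a(vowel)+11=l, r(cons)+5=w, k(cons)+5=p, e(vowel)+11=p, t(cons)+5=y.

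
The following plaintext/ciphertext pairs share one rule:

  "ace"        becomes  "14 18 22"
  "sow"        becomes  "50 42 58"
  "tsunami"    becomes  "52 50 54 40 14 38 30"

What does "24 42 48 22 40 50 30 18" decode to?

forensic

a(#1)→14 and c(#3)→18: differences scale by 2, so n = 2·pos + 12. Each letter becomes 2×(its alphabet position, a=1..z=26) + 12.
Reversing it on 24 42 48 22 40 50 30 18: 24→(24−12)÷2=6=f, 42→(42−12)÷2=15=o, 48→(48−12)÷2=18=r, 22→(22−12)÷2=5=e, 40→(40−12)÷2=14=n, 50→(50−12)÷2=19=s, 30→(30−12)÷2=9=i, 18→(18−12)÷2=3=c.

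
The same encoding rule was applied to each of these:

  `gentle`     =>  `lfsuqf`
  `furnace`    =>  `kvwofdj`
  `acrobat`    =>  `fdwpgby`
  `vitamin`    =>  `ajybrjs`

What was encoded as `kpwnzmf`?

Shifts by position in gentle: pos 0: g→l (+5), pos 1: e→f (+1), pos 2: n→s (+5), pos 3: t→u (+1) — repeating every 2. It's a Vigenère-style cipher with numeric key [5,1]: position i shifts by key[i mod 2].
Reversing it on kpwnzmf: k−5=f, p−1=o, w−5=r, n−1=m, z−5=u, m−1=l, f−5=a.

formula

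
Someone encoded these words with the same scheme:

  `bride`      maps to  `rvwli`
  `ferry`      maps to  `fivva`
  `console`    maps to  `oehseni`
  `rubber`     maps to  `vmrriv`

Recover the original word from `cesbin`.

Each letter's alphabet position (a=0..z=25) is mapped through 23·x+20 mod 26 — an affine cipher.
Decoding cesbin: c(2)→17·(2−20)≡6=g; e(4)→17·(4−20)≡14=o; s(18)→17·(18−20)≡18=s; b(1)→17·(1−20)≡15=p; i(8)→17·(8−20)≡4=e; n(13)→17·(13−20)≡11=l (all mod 26).

gospel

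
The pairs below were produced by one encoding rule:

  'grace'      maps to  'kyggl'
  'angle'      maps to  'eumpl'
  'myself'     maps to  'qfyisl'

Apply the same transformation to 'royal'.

vvees

Shifts by position in grace: pos 0: g→k (+4), pos 1: r→y (+7), pos 2: a→g (+6), pos 3: c→g (+4), pos 4: e→l (+7) — repeating every 3. The shifts repeat in a cycle of length 3: positions 0,1,… shift by +4, +7, +6, then the pattern repeats.
For royal: r+4=v, o+7=v, y+6=e, a+4=e, l+7=s.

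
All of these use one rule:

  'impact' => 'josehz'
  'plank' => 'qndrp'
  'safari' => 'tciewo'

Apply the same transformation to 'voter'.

wqwiw

In impact: i→j is +1, m→o is +2, p→s is +3, a→e is +4 — the shift increases by 1 each position. Each letter shifts forward by (position + 1), i.e. 1, 2, 3, … — the shift grows by one for each successive letter.
On voter: v+1=w, o+2=q, t+3=w, e+4=i, r+5=w.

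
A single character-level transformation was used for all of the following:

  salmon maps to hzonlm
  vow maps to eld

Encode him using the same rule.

srn

Each pair mirrors across the alphabet (s↔h, a↔z, l↔o): positions sum to 25. This is the alphabet-reversal cipher (Atbash): a becomes z, b becomes y, etc.
Applying it to him: h↔s, i↔r, m↔n.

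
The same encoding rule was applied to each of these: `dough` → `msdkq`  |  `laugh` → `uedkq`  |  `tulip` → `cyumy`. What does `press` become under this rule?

yvnwb

It's a Vigenère-style cipher with numeric key [9,4]: position i shifts by key[i mod 2].
On press: p+9=y, r+4=v, e+9=n, s+4=w, s+9=b.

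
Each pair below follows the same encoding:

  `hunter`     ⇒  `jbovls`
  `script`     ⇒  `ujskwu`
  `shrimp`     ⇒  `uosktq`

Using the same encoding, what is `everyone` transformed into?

gcftfppl

Shifts by position in hunter: pos 0: h→j (+2), pos 1: u→b (+7), pos 2: n→o (+1), pos 3: t→v (+2), pos 4: e→l (+7), pos 5: r→s (+1) — repeating every 3. The shifts repeat in a cycle of length 3: positions 0,1,… shift by +2, +7, +1, then the pattern repeats.
For everyone: e+2=g, v+7=c, e+1=f, r+2=t, y+7=f, o+1=p, n+2=p, e+7=l.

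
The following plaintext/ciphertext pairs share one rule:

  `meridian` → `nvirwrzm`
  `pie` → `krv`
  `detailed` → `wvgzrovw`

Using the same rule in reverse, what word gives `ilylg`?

This is the alphabet-reversal cipher (Atbash): a becomes z, b becomes y, etc.
Reversing it on ilylg: i↔r, l↔o, y↔b, l↔o, g↔t.

robot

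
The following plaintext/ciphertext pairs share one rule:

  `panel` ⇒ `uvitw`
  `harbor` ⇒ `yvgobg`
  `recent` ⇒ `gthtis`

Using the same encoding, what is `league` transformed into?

wtvflt

Treating letters as 0–25, the rule is x ↦ 19x + 21 (mod 26).
Applying it to league: l(11)→19·11+21≡22=w; e(4)→19·4+21≡19=t; a(0)→19·0+21≡21=v; g(6)→19·6+21≡5=f; u(20)→19·20+21≡11=l; e(4)→19·4+21≡19=t (all mod 26).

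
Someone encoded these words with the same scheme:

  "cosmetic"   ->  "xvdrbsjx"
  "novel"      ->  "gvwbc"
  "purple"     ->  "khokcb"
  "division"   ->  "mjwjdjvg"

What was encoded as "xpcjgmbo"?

cylinder

c(2)→x(23) and o(14)→v(21) fit y≡15x+19 (mod 26); the inverse of 15 mod 26 is 7. This is an affine cipher: with a=0,…,z=25, each position x becomes (15x+19) mod 26.
Decoding xpcjgmbo: x(23)→7·(23−19)≡2=c; p(15)→7·(15−19)≡24=y; c(2)→7·(2−19)≡11=l; j(9)→7·(9−19)≡8=i; g(6)→7·(6−19)≡13=n; m(12)→7·(12−19)≡3=d; b(1)→7·(1−19)≡4=e; o(14)→7·(14−19)≡17=r (all mod 26).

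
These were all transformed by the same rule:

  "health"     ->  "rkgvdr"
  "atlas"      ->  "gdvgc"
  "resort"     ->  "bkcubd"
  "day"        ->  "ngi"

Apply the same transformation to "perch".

Vowels shift forward by 6 and consonants shift forward by 10.
For perch: p(cons)+10=z, e(vowel)+6=k, r(cons)+10=b, c(cons)+10=m, h(cons)+10=r.

zkbmr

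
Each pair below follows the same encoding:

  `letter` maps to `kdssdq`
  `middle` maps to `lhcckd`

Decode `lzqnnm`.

maroon

Compare letters: l→k is +25, e→d is +25, t→s is +25 — a constant shift. Each letter is shifted forward by 25 in the alphabet (a Caesar shift of +25).
Decoding lzqnnm: l−25=m, z−25=a, q−25=r, n−25=o, n−25=o, m−25=n.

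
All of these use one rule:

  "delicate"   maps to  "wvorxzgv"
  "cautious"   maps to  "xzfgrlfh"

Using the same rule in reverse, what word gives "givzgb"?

treaty

Letters are reflected about the middle of the alphabet (position → 25−position): Atbash.
Decoding givzgb: g↔t, i↔r, v↔e, z↔a, g↔t, b↔y.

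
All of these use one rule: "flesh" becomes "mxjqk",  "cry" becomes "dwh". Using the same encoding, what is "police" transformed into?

jhnqtu

The word is reversed, then every letter is shifted forward by 5.
Applying it to police: reverse → ecilop; then shift: e+5=j, c+5=h, i+5=n, l+5=q, o+5=t, p+5=u.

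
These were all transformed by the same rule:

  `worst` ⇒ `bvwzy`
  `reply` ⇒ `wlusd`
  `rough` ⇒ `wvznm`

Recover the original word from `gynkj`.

Shifts by position in worst: pos 0: w→b (+5), pos 1: o→v (+7), pos 2: r→w (+5), pos 3: s→z (+7) — repeating every 2. A repeating key of period 2 is used — shifts +5, +7 over and over.
Undoing it on gynkj: g−5=b, y−7=r, n−5=i, k−7=d, j−5=e.

bride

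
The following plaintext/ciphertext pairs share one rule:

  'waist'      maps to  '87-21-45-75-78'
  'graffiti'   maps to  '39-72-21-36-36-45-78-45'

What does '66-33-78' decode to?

pet

Each letter becomes 3×(its alphabet position, a=1..z=26) + 18.
Reversing it on 66-33-78: 66→(66−18)÷3=16=p, 33→(33−18)÷3=5=e, 78→(78−18)÷3=20=t.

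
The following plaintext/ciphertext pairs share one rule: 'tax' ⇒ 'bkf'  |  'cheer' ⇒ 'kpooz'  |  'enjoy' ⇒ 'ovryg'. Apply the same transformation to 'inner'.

svvoz

The shift depends on letter class: consonant t→b is +8, but vowel a→k is +10. Vowels shift forward by 10 and consonants shift forward by 8.
For inner: i(vowel)+10=s, n(cons)+8=v, n(cons)+8=v, e(vowel)+10=o, r(cons)+8=z.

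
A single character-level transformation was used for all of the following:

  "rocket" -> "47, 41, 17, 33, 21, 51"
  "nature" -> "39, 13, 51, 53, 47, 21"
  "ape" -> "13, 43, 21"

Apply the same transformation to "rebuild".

r(#18)→47 and o(#15)→41: differences scale by 2, so n = 2·pos + 11. With a=1..z=26, the number is 2·pos + 11.
On rebuild: r=18→47, e=5→21, b=2→15, u=21→53, i=9→29, l=12→35, d=4→19.

47, 21, 15, 53, 29, 35, 19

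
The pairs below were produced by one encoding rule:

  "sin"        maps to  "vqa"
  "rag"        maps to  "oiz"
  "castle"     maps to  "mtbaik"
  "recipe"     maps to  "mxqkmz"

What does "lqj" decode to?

bid

The output letters match the input read backwards, each shifted +8: sin reversed is nis. Two steps: reverse the string, then apply a Caesar shift of +8.
Undoing it on lqj: shift back: l−8=d, q−8=i, j−8=b → dib; then reverse → bid.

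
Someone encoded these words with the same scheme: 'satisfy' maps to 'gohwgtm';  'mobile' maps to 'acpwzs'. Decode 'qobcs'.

canoe

Compare letters: s→g is +14, a→o is +14, t→h is +14 — a constant shift. Each letter is shifted forward by 14 in the alphabet (a Caesar shift of +14).
Undoing it on qobcs: q−14=c, o−14=a, b−14=n, c−14=o, s−14=e.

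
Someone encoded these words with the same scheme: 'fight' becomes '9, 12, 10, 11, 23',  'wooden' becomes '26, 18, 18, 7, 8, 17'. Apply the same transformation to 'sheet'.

22, 11, 8, 8, 23

f is letter #6 and maps to 9: an offset of 3. Letters become their 1-based position plus 3 (so a→4, b→5, …).
Applying it to sheet: s=19→22, h=8→11, e=5→8, e=5→8, t=20→23.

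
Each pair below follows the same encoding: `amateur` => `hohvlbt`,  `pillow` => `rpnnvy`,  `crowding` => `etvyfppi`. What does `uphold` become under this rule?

brjvnf

The shift depends on letter class: consonant m→o is +2, but vowel a→h is +7. Two shifts are in play — +7 for a/e/i/o/u, +2 for every other letter.
On uphold: u(vowel)+7=b, p(cons)+2=r, h(cons)+2=j, o(vowel)+7=v, l(cons)+2=n, d(cons)+2=f.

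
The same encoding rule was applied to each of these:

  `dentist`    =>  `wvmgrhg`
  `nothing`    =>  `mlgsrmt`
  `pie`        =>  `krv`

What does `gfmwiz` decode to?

Each pair mirrors across the alphabet (d↔w, e↔v, n↔m): positions sum to 25. Letters are reflected about the middle of the alphabet (position → 25−position): Atbash.
Decoding gfmwiz: g↔t, f↔u, m↔n, w↔d, i↔r, z↔a.

tundra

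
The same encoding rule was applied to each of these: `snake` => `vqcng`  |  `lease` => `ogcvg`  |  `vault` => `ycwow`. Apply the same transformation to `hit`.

The shift depends on letter class: consonant s→v is +3, but vowel a→c is +2. The rule splits by letter class: vowels +2, consonants +3.
For hit: h(cons)+3=k, i(vowel)+2=k, t(cons)+3=w.

kkw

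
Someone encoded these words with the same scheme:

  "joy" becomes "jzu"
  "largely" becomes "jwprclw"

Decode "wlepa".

petal

The output letters match the input read backwards, each shifted +11: joy reversed is yoj. The word is reversed, then every letter is shifted forward by 11.
Reversing it on wlepa: shift back: w−11=l, l−11=a, e−11=t, p−11=e, a−11=p → latep; then reverse → petal.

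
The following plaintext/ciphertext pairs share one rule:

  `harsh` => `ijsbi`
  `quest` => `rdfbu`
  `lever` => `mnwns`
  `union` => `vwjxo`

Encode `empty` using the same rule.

fvqcz

The shifts repeat in a cycle of length 2: positions 0,1,… shift by +1, +9, then the pattern repeats.
On empty: e+1=f, m+9=v, p+1=q, t+9=c, y+1=z.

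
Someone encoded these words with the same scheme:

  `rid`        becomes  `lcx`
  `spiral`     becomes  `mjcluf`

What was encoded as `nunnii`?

tattoo

Compare letters: r→l is +20, i→c is +20, d→x is +20 — a constant shift. Each letter is shifted forward by 20 in the alphabet (a Caesar shift of +20).
Reversing it on nunnii: n−20=t, u−20=a, n−20=t, n−20=t, i−20=o, i−20=o.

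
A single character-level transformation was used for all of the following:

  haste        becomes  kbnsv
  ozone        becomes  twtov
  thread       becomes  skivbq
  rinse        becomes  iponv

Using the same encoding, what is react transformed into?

ivbls

h(7)→k(10) and a(0)→b(1) fit y≡5x+1 (mod 26); the inverse of 5 mod 26 is 21. This is an affine cipher: with a=0,…,z=25, each position x becomes (5x+1) mod 26.
Applying it to react: r(17)→5·17+1≡8=i; e(4)→5·4+1≡21=v; a(0)→5·0+1≡1=b; c(2)→5·2+1≡11=l; t(19)→5·19+1≡18=s (all mod 26).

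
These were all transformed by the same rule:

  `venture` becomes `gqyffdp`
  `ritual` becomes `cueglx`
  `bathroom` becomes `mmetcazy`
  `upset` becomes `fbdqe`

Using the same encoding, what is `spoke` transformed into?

The shifts repeat in a cycle of length 2: positions 0,1,… shift by +11, +12, then the pattern repeats.
Applying it to spoke: s+11=d, p+12=b, o+11=z, k+12=w, e+11=p.

dbzwp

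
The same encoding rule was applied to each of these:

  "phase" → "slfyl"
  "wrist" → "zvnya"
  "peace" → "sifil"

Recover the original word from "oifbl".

In phase: p→s is +3, h→l is +4, a→f is +5, s→y is +6 — the shift increases by 1 each position. Each letter shifts forward by (position + 3), i.e. 3, 4, 5, … — the shift grows by one for each successive letter.
Undoing it on oifbl: o−3=l, i−4=e, f−5=a, b−6=v, l−7=e.

leave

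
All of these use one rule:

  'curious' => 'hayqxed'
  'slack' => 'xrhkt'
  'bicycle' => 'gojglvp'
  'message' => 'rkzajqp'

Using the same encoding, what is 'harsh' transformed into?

mgyaq

Each letter shifts forward by (position + 5), i.e. 5, 6, 7, … — the shift grows by one for each successive letter.
On harsh: h+5=m, a+6=g, r+7=y, s+8=a, h+9=q.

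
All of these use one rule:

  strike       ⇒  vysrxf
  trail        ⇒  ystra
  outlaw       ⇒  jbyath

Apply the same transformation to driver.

csrefs

Treating letters as 0–25, the rule is x ↦ 3x + 19 (mod 26).
On driver: d(3)→3·3+19≡2=c; r(17)→3·17+19≡18=s; i(8)→3·8+19≡17=r; v(21)→3·21+19≡4=e; e(4)→3·4+19≡5=f; r(17)→3·17+19≡18=s (all mod 26).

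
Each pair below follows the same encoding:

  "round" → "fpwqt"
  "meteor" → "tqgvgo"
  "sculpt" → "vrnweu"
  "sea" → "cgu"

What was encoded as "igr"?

The output letters match the input read backwards, each shifted +2: round reversed is dnuor. The word is reversed, then every letter is shifted forward by 2.
Undoing it on igr: shift back: i−2=g, g−2=e, r−2=p → gep; then reverse → peg.

peg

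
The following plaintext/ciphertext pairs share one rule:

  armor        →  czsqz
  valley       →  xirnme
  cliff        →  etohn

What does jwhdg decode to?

It's a Vigenère-style cipher with numeric key [2,8,6]: position i shifts by key[i mod 3].
Decoding jwhdg: j−2=h, w−8=o, h−6=b, d−2=b, g−8=y.

hobby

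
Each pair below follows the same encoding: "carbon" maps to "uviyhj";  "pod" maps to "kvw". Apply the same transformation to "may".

The output letters match the input read backwards, each shifted +7: carbon reversed is nobrac. The word is reversed, then every letter is shifted forward by 7.
On may: reverse → yam; then shift: y+7=f, a+7=h, m+7=t.

fht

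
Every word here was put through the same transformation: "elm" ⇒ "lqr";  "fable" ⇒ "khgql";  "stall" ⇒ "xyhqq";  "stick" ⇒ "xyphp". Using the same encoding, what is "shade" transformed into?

xmhil

The shift depends on letter class: consonant l→q is +5, but vowel e→l is +7. The rule splits by letter class: vowels +7, consonants +5.
On shade: s(cons)+5=x, h(cons)+5=m, a(vowel)+7=h, d(cons)+5=i, e(vowel)+7=l.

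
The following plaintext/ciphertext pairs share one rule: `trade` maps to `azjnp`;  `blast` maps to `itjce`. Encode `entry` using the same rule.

Each letter shifts forward by (position + 7), i.e. 7, 8, 9, … — the shift grows by one for each successive letter.
Applying it to entry: e+7=l, n+8=v, t+9=c, r+10=b, y+11=j.

lvcbj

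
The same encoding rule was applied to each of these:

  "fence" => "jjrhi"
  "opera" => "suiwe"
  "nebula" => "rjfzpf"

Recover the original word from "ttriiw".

ponder

Shifts by position in fence: pos 0: f→j (+4), pos 1: e→j (+5), pos 2: n→r (+4), pos 3: c→h (+5) — repeating every 2. A repeating key of period 2 is used — shifts +4, +5 over and over.
Undoing it on ttriiw: t−4=p, t−5=o, r−4=n, i−5=d, i−4=e, w−5=r.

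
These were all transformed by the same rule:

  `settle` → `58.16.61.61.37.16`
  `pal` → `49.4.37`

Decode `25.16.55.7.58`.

s(#19)→58 and e(#5)→16: differences scale by 3, so n = 3·pos + 1. The formula is n = 3×(alphabet index, a=1) + 1.
Undoing it on 25.16.55.7.58: 25→(25−1)÷3=8=h, 16→(16−1)÷3=5=e, 55→(55−1)÷3=18=r, 7→(7−1)÷3=2=b, 58→(58−1)÷3=19=s.

herbs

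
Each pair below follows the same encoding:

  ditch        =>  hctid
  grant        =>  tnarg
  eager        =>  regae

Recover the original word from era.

The output letters match the input read backwards: ditch reversed is hctid. It's just the letters in reverse order.
Decoding era: then reverse → are.

are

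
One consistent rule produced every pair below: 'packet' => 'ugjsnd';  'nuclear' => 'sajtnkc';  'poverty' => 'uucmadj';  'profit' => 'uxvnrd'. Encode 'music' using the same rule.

In packet: p→u is +5, a→g is +6, c→j is +7, k→s is +8 — the shift increases by 1 each position. The shift increases by 1 at each position, starting from +5: 5, 6, 7, ….
Applying it to music: m+5=r, u+6=a, s+7=z, i+8=q, c+9=l.

razql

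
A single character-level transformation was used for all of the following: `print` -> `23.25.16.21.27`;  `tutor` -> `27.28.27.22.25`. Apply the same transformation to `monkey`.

20.22.21.18.12.32

Letters become their 1-based position plus 7 (so a→8, b→9, …).
On monkey: m=13→20, o=15→22, n=14→21, k=11→18, e=5→12, y=25→32.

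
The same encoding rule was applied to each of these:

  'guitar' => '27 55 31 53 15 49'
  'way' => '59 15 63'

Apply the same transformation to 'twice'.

53 59 31 19 23

g(#7)→27 and u(#21)→55: differences scale by 2, so n = 2·pos + 13. The formula is n = 2×(alphabet index, a=1) + 13.
On twice: t=20→53, w=23→59, i=9→31, c=3→19, e=5→23.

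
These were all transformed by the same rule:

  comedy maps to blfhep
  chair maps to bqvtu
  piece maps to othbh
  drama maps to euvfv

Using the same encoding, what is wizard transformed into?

c(2)→b(1) and o(14)→l(11) fit y≡3x+21 (mod 26); the inverse of 3 mod 26 is 9. Treating letters as 0–25, the rule is x ↦ 3x + 21 (mod 26).
Applying it to wizard: w(22)→3·22+21≡9=j; i(8)→3·8+21≡19=t; z(25)→3·25+21≡18=s; a(0)→3·0+21≡21=v; r(17)→3·17+21≡20=u; d(3)→3·3+21≡4=e (all mod 26).

jtsvue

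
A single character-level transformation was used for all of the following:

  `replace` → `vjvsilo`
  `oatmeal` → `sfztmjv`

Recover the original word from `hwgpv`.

drain

In replace: r→v is +4, e→j is +5, p→v is +6, l→s is +7 — the shift increases by 1 each position. The shift increases by 1 at each position, starting from +4: 4, 5, 6, ….
Decoding hwgpv: h−4=d, w−5=r, g−6=a, p−7=i, v−8=n.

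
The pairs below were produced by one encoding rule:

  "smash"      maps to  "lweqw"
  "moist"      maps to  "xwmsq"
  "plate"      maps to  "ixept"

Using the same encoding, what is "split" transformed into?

The output letters match the input read backwards, each shifted +4: smash reversed is hsams. The word is reversed, then every letter is shifted forward by 4.
On split: reverse → tilps; then shift: t+4=x, i+4=m, l+4=p, p+4=t, s+4=w.

xmptw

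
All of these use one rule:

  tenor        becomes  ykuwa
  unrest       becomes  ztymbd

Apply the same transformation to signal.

In tenor: t→y is +5, e→k is +6, n→u is +7, o→w is +8 — the shift increases by 1 each position. Letter i (0-indexed) is shifted by i+5, so successive shifts are 5, 6, 7, ….
On signal: s+5=x, i+6=o, g+7=n, n+8=v, a+9=j, l+10=v.

xonvjv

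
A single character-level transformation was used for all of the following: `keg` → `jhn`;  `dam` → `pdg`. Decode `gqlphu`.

remind

The output letters match the input read backwards, each shifted +3: keg reversed is gek. Read the word backwards and shift each letter +3.
Reversing it on gqlphu: shift back: g−3=d, q−3=n, l−3=i, p−3=m, h−3=e, u−3=r → dnimer; then reverse → remind.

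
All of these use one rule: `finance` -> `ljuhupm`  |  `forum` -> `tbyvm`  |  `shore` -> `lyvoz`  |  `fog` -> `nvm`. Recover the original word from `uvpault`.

mention

The output letters match the input read backwards, each shifted +7: finance reversed is ecnanif. Two steps: reverse the string, then apply a Caesar shift of +7.
Decoding uvpault: shift back: u−7=n, v−7=o, p−7=i, a−7=t, u−7=n, l−7=e, t−7=m → noitnem; then reverse → mention.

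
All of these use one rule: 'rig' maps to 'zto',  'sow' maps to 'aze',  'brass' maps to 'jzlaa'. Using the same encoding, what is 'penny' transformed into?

xpvvg

The shift depends on letter class: consonant r→z is +8, but vowel i→t is +11. The rule splits by letter class: vowels +11, consonants +8.
Applying it to penny: p(cons)+8=x, e(vowel)+11=p, n(cons)+8=v, n(cons)+8=v, y(cons)+8=g.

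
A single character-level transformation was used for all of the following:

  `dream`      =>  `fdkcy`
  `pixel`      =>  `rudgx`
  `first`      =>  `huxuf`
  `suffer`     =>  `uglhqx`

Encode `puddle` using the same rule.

Shifts by position in dream: pos 0: d→f (+2), pos 1: r→d (+12), pos 2: e→k (+6), pos 3: a→c (+2), pos 4: m→y (+12) — repeating every 3. A repeating key of period 3 is used — shifts +2, +12, +6 over and over.
Applying it to puddle: p+2=r, u+12=g, d+6=j, d+2=f, l+12=x, e+6=k.

rgjfxk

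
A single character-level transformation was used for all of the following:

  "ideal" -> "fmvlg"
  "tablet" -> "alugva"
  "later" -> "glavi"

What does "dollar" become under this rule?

mhggli

i(8)→f(5) and d(3)→m(12) fit y≡9x+11 (mod 26); the inverse of 9 mod 26 is 3. Treating letters as 0–25, the rule is x ↦ 9x + 11 (mod 26).
For dollar: d(3)→9·3+11≡12=m; o(14)→9·14+11≡7=h; l(11)→9·11+11≡6=g; l(11)→9·11+11≡6=g; a(0)→9·0+11≡11=l; r(17)→9·17+11≡8=i (all mod 26).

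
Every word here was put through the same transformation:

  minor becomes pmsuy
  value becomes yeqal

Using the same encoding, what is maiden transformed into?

In minor: m→p is +3, i→m is +4, n→s is +5, o→u is +6 — the shift increases by 1 each position. Each letter shifts forward by (position + 3), i.e. 3, 4, 5, … — the shift grows by one for each successive letter.
For maiden: m+3=p, a+4=e, i+5=n, d+6=j, e+7=l, n+8=v.

penjlv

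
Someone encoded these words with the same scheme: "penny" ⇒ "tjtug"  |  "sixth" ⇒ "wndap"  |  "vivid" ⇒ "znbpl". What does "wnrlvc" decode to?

silent

Each letter shifts forward by (position + 4), i.e. 4, 5, 6, … — the shift grows by one for each successive letter.
Reversing it on wnrlvc: w−4=s, n−5=i, r−6=l, l−7=e, v−8=n, c−9=t.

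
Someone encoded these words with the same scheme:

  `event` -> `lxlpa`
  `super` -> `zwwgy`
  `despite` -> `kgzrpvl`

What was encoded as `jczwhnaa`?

casualty

Shifts by position in event: pos 0: e→l (+7), pos 1: v→x (+2), pos 2: e→l (+7), pos 3: n→p (+2) — repeating every 2. A repeating key of period 2 is used — shifts +7, +2 over and over.
Decoding jczwhnaa: j−7=c, c−2=a, z−7=s, w−2=u, h−7=a, n−2=l, a−7=t, a−2=y.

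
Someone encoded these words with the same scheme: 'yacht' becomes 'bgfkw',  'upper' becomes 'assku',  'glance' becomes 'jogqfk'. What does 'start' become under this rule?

vwguw

Vowels shift forward by 6 and consonants shift forward by 3.
For start: s(cons)+3=v, t(cons)+3=w, a(vowel)+6=g, r(cons)+3=u, t(cons)+3=w.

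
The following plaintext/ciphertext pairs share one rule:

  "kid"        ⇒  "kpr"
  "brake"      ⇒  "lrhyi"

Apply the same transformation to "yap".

The output letters match the input read backwards, each shifted +7: kid reversed is dik. The word is reversed, then every letter is shifted forward by 7.
On yap: reverse → pay; then shift: p+7=w, a+7=h, y+7=f.

whf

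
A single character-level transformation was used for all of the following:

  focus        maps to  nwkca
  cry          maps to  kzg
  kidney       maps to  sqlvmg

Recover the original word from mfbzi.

Compare letters: f→n is +8, o→w is +8, c→k is +8 — a constant shift. This is a Caesar cipher with shift 8.
Decoding mfbzi: m−8=e, f−8=x, b−8=t, z−8=r, i−8=a.

extra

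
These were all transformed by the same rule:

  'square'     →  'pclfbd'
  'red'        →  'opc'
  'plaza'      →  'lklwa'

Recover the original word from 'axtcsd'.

Two steps: reverse the string, then apply a Caesar shift of +11.
Decoding axtcsd: shift back: a−11=p, x−11=m, t−11=i, c−11=r, s−11=h, d−11=s → pmirhs; then reverse → shrimp.

shrimp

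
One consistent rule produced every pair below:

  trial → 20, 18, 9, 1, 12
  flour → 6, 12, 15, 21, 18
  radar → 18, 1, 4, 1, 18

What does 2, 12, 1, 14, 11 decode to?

Letters become their 1-indexed alphabet positions: a=1 … z=26.
Reversing it on 2, 12, 1, 14, 11: 2=b, 12=l, 1=a, 14=n, 11=k.

blank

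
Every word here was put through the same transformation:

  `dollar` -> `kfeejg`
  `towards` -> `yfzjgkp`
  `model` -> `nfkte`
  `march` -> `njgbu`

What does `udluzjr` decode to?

highway

d(3)→k(10) and o(14)→f(5) fit y≡9x+9 (mod 26); the inverse of 9 mod 26 is 3. This is an affine cipher: with a=0,…,z=25, each position x becomes (9x+9) mod 26.
Decoding udluzjr: u(20)→3·(20−9)≡7=h; d(3)→3·(3−9)≡8=i; l(11)→3·(11−9)≡6=g; u(20)→3·(20−9)≡7=h; z(25)→3·(25−9)≡22=w; j(9)→3·(9−9)≡0=a; r(17)→3·(17−9)≡24=y (all mod 26).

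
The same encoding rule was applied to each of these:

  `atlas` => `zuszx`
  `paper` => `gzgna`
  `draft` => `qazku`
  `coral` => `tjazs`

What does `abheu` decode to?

right

a(0)→z(25) and t(19)→u(20) fit y≡23x+25 (mod 26); the inverse of 23 mod 26 is 17. Each letter's alphabet position (a=0..z=25) is mapped through 23·x+25 mod 26 — an affine cipher.
Reversing it on abheu: a(0)→17·(0−25)≡17=r; b(1)→17·(1−25)≡8=i; h(7)→17·(7−25)≡6=g; e(4)→17·(4−25)≡7=h; u(20)→17·(20−25)≡19=t (all mod 26).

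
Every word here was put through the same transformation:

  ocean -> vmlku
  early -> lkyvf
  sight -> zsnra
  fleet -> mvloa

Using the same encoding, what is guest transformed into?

Shifts by position in ocean: pos 0: o→v (+7), pos 1: c→m (+10), pos 2: e→l (+7), pos 3: a→k (+10) — repeating every 2. A repeating key of period 2 is used — shifts +7, +10 over and over.
For guest: g+7=n, u+10=e, e+7=l, s+10=c, t+7=a.

nelca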